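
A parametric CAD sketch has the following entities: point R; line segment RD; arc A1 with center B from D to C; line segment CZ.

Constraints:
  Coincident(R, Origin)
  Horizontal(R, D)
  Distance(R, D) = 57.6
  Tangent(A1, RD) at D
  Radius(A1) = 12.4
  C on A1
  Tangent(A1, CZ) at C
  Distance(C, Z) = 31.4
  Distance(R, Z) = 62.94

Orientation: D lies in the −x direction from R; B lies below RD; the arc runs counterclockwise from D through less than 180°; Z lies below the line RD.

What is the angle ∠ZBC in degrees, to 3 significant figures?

68.5°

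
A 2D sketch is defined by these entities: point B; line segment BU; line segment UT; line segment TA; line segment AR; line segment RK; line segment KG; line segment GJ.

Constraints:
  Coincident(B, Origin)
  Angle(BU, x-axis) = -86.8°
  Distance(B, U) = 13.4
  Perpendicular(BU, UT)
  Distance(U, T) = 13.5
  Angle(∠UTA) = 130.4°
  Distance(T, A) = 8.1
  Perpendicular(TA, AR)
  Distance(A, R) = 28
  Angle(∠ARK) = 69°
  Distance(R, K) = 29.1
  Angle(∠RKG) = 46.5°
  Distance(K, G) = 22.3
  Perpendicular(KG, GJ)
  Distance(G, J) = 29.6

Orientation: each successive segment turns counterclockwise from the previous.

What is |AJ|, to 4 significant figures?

35.15

∠RKG = 46.5° gives KG at 27.30° from the x-axis; with |KG| = 22.3, G = (8.519, -6.962). KG ⟂ GJ, so GJ runs at 117.3°; with |GJ| = 29.6, J = (-5.057, 19.34). Then |AJ| = |J − A| = 35.15.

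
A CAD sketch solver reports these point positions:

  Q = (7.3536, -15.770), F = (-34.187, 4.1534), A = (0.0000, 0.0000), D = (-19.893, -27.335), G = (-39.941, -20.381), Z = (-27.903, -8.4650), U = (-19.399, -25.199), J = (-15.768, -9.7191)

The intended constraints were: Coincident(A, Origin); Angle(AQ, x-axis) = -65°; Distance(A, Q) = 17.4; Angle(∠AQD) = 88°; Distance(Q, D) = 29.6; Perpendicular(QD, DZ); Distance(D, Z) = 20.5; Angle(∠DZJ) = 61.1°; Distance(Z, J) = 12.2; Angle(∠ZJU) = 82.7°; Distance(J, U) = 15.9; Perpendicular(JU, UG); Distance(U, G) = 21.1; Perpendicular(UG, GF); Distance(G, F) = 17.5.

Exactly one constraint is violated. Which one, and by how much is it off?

Distance(G, F) = 17.5 — off by 7.70.

A = (0.00, 0.00) ✓; AQ at -65.00° ✓; |AQ| = 17.40 ✓; ∠AQD = 88.00° ✓; |QD| = 29.60 ✓; ∠(QD, DZ) = 90.00° ✓; |DZ| = 20.50 ✓; ∠DZJ = 61.10° ✓; |ZJ| = 12.20 ✓; ∠ZJU = 82.70° ✓; |JU| = 15.90 ✓; ∠(JU, UG) = 90.00° ✓; |UG| = 21.10 ✓; ∠(UG, GF) = 90.00° ✓; |GF| = 25.20 ✗.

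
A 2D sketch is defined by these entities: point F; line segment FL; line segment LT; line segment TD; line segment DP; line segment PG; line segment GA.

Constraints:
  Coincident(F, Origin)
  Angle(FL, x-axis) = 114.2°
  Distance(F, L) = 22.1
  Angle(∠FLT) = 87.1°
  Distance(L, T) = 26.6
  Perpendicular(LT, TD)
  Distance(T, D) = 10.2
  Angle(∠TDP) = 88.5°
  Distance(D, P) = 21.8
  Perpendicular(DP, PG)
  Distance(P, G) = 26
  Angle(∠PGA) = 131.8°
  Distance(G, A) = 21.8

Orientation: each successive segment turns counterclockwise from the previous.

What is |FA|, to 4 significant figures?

56.57

DP ⟂ PG, so PG runs at 118.6°; with |PG| = 26.0, G = (-21.40, 32.22). ∠PGA = 131.8° gives GA at 166.8° from the x-axis; with |GA| = 21.8, A = (-42.62, 37.20). Then |FA| = |A − F| = 56.57.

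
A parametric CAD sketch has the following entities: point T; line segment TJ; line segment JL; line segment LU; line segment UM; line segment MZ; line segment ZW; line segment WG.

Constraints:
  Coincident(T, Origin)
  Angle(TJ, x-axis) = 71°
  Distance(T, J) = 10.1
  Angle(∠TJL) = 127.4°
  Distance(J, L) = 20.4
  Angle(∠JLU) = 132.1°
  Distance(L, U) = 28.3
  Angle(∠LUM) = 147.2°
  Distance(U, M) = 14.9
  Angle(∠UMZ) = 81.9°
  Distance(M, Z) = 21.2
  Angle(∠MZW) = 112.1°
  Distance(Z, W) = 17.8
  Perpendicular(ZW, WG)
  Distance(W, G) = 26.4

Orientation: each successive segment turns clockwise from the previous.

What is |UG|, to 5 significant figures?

11.749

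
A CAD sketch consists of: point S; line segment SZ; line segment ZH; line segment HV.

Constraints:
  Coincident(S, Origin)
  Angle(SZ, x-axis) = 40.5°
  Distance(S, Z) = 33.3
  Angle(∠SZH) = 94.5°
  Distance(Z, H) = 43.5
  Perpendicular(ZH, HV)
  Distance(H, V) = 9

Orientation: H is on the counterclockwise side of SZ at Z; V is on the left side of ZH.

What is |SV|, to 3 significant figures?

52.1

S is at the origin; SZ runs at 40.5° with length 33.3, so Z = 33.3·(cos 40.5°, sin 40.5°) = (25.3, 21.6). ∠SZH = 94.5°, so ZH runs at 40.5° + (180° − 94.5°) = 126° from the x-axis; with |ZH| = 43.5, H = Z + 43.5·(cos 126°, sin 126°) = (-0.247, 56.8). ZH is perpendicular to HV; with |HV| = 9.0 on the left of ZH, V = H + 9.0·(-0.809, -0.588) = (-7.53, 51.5). Then |SV| = |V − S| = 52.1.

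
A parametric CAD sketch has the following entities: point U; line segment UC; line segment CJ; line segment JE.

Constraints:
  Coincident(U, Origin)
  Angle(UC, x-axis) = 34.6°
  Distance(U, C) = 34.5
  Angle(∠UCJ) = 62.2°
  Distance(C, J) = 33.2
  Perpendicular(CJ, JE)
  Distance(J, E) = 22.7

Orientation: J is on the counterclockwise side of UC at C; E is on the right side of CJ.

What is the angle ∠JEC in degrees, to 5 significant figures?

55.638°

∠UCJ = 62.2°, so CJ runs at 34.6° + (180° − 62.2°) = 152.40° from the x-axis; with |CJ| = 33.2, J = C + 33.2·(cos 152.40°, sin 152.40°) = (-1.0238, 34.972). The perpendicularity gives JE at right angles to CJ; with |JE| = 22.7 on the right of CJ, E = J + 22.7·(0.46330, 0.88620) = (9.4931, 55.089). Then cos ∠JEC = EJ·EC / (|EJ||EC|), giving 55.638°.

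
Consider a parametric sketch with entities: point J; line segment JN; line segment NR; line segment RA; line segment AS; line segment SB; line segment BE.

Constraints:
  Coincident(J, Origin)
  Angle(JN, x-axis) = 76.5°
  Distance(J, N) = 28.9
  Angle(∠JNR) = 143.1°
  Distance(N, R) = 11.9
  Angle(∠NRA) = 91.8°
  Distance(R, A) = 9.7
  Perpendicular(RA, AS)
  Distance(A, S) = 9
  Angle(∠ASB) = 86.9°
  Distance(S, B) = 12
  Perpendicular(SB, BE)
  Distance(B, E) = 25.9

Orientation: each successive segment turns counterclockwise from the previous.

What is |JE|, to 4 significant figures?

55.75

J is at the origin; JN runs at 76.5° with length 28.9, so N = (6.747, 28.10). ∠JNR = 143.1° gives NR at 113.4° from the x-axis; with |NR| = 11.9, R = (2.021, 39.02). ∠NRA = 91.8° gives RA at -158.4° from the x-axis; with |RA| = 9.7, A = (-6.998, 35.45). RA ⟂ AS, so AS runs at -68.40°; with |AS| = 9.0, S = (-3.685, 27.08). ∠ASB = 86.9° gives SB at 24.70° from the x-axis; with |SB| = 12.0, B = (7.217, 32.10). The perpendicularity gives BE at right angles to SB, so BE runs at 114.7°; with |BE| = 25.9, E = (-3.606, 55.63). Then |JE| = |E − J| = 55.75.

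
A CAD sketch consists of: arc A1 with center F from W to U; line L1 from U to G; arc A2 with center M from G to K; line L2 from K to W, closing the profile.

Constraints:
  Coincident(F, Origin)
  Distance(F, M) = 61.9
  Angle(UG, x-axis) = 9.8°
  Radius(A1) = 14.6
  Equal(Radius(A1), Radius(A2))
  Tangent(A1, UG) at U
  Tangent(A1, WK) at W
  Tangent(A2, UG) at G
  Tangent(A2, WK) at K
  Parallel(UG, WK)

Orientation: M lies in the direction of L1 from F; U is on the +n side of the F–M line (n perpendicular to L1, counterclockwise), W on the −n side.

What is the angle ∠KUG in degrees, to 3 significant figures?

25.3°

The slot axis is L1's direction at 9.8°, so u = (cos 9.8°, sin 9.8°) = (0.985, 0.170) and n = (−sin 9.8°, cos 9.8°) = (-0.170, 0.985). F is at the origin and M lies 61.9 along u from F, so M = 61.9·u = (61.0, 10.5). Tangency of A1 to both parallel lines with radius 14.6 puts U and W at F ± 14.6·n: U = (-2.49, 14.4), W = (2.49, -14.4). Equal radii place G and K the same way about M: G = M + 14.6·n = (58.5, 24.9), K = M − 14.6·n = (63.5, -3.85). Then cos ∠KUG = UK·UG / (|UK||UG|), giving 25.3°.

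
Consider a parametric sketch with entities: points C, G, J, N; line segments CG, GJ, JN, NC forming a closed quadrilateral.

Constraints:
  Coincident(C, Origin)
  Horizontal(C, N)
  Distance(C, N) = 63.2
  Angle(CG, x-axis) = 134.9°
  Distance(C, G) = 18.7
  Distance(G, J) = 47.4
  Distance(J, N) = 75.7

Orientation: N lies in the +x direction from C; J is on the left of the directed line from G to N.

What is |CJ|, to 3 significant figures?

55.3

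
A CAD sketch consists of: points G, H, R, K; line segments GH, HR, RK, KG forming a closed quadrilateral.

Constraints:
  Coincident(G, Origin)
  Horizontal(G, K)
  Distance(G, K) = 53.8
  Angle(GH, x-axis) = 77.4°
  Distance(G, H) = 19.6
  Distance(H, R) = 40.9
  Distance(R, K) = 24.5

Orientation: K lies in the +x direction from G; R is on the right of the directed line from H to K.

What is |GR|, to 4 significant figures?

33.77

G is at the origin; G and K share the same y with |GK| = 53.8 and K in +x, so K = (53.8, 0). GH runs at 77.4° with |GH| = 19.6, so H = (4.276, 19.13). R is determined by |HR| = 40.9 and |RK| = 24.5 together: it lies at the intersection of circle(H, 40.9) and circle(K, 24.5). With |HK| = 53.09, the foot of the radical line on HK is 36.65 from H and the perpendicular offset is √(40.9² − 36.65²) = 18.16. Taking the right-of-HK solution: R = (31.92, -11.02).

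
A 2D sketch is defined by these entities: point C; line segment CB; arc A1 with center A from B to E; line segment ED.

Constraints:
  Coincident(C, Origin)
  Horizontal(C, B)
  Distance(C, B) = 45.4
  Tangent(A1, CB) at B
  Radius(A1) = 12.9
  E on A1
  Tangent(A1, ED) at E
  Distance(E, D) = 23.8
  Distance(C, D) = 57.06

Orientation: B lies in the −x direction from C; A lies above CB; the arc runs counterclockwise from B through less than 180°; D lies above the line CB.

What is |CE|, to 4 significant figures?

37.39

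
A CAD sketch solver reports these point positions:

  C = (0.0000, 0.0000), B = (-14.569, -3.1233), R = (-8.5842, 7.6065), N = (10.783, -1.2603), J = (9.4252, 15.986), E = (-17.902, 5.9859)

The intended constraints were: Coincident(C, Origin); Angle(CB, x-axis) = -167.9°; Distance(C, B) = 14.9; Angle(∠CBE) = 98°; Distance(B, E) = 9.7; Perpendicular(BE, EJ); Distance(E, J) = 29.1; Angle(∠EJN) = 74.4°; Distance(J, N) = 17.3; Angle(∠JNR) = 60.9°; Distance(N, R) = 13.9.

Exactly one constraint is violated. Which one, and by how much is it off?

Distance(N, R) = 13.9 — off by 7.40.

C = (0.00, 0.00) ✓; CB at -167.9° ✓; |CB| = 14.90 ✓; ∠CBE = 98.00° ✓; |BE| = 9.700 ✓; ∠(BE, EJ) = 90.00° ✓; |EJ| = 29.10 ✓; ∠EJN = 74.40° ✓; |JN| = 17.30 ✓; ∠JNR = 60.90° ✓; |NR| = 21.30 ✗.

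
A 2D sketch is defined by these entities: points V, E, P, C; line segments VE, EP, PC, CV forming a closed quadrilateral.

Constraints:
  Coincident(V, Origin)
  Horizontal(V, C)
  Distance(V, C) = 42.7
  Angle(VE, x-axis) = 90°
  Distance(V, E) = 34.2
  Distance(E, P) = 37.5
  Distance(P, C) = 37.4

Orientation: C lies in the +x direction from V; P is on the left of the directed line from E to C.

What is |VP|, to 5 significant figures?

52.620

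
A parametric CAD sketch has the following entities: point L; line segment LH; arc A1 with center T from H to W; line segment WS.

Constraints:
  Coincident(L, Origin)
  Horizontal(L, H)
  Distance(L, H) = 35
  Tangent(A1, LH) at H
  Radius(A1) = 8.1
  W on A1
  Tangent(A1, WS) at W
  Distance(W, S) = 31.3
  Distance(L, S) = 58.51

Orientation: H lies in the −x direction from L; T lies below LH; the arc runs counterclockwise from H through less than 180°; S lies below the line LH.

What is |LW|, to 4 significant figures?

43.84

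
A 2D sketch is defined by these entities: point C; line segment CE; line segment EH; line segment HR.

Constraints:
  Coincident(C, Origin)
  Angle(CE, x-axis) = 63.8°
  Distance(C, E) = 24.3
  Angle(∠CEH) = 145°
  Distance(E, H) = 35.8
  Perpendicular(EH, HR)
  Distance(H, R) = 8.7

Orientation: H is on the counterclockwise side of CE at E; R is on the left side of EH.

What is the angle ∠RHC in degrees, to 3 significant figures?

76.0°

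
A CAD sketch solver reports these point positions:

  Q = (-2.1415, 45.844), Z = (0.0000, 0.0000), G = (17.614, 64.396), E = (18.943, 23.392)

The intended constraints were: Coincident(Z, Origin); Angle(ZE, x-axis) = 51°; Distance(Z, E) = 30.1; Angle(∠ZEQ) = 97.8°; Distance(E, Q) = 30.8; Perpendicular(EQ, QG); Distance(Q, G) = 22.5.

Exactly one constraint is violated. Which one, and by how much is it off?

Distance(Q, G) = 22.5 — off by 4.60.

Z = (0.00, 0.00) ✓; ZE at 51.00° ✓; |ZE| = 30.10 ✓; ∠ZEQ = 97.80° ✓; |EQ| = 30.80 ✓; ∠(EQ, QG) = 90.00° ✓; |QG| = 27.10 ✗.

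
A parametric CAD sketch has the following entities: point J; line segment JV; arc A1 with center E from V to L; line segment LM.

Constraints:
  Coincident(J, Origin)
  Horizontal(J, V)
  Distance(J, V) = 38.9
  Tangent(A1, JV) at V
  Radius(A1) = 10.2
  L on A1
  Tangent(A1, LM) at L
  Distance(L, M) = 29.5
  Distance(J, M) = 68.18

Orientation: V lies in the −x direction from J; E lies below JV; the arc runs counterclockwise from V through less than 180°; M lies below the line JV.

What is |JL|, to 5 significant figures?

48.841

J is at the origin; J and V share the same y with |JV| = 38.9 and V on the −x side, so V = (-38.900, 0.0000). Tangency of A1 to JV means the radius EV is perpendicular to JV, so E = V + (0, -10.2) = (-38.900, -10.200). Since EL ⟂ LM (tangency), |EM| = √(10.2² + 29.5²) = 31.214 regardless of where L sits on A1. So M lies on both circle(J, 68.18) and circle(E, 31.214); the below-JV intersection is M = (-59.100, -33.996). L is the foot of the tangent from M: L = (-48.406, -6.5027).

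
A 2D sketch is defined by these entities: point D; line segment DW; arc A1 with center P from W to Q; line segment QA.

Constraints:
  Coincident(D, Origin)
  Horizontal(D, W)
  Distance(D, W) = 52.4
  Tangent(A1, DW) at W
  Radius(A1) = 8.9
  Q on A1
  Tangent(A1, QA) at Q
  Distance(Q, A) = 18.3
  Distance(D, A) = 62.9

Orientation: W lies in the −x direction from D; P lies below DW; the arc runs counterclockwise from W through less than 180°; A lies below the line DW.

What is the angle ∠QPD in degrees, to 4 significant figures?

173.4°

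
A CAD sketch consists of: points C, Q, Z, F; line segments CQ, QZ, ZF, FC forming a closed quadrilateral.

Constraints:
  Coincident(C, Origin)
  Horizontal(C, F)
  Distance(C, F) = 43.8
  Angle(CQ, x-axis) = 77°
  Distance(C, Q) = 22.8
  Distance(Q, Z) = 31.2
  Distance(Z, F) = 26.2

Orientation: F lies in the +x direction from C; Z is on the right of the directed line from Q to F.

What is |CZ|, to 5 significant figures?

19.289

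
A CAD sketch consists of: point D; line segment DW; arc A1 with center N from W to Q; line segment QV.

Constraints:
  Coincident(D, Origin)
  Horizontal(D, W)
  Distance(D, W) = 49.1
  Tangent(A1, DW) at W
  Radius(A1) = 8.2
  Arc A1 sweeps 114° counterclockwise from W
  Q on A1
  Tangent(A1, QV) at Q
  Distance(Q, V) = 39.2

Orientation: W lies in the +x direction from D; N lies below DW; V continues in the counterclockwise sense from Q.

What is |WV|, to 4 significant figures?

48.09

D is at the origin; DW is horizontal with |DW| = 49.1 and W on the +x side, so W = (49.10, 0.000). A1 meets DW tangentially, so NW is at right angles to DW, so N = W + (0, -8.2) = (49.10, -8.200). On A1, W sits at bearing 90° from N; a 114° counterclockwise sweep puts Q at bearing 204°, so Q = N + 8.2·(cos 204°, sin 204°) = (41.61, -11.54). Tangency of A1 to QV means the radius NQ is perpendicular to QV, so QV runs along (−sin 204°, cos 204°); with |QV| = 39.2, V = (57.55, -47.35). Then |WV| = |V − W| = 48.09.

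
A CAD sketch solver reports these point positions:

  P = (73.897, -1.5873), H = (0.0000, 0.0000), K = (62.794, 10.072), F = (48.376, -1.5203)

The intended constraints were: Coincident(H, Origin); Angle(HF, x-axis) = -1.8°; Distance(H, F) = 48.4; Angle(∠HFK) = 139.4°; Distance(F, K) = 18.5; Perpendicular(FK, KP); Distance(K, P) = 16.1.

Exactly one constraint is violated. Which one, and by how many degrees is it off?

Perpendicular(FK, KP) — off by 4.80°.

H = (0.00, 0.00) ✓; HF at -1.800° ✓; |HF| = 48.40 ✓; ∠HFK = 139.4° ✓; |FK| = 18.50 ✓; ∠(FK, KP) = 85.20° ✗; |KP| = 16.10 ✓.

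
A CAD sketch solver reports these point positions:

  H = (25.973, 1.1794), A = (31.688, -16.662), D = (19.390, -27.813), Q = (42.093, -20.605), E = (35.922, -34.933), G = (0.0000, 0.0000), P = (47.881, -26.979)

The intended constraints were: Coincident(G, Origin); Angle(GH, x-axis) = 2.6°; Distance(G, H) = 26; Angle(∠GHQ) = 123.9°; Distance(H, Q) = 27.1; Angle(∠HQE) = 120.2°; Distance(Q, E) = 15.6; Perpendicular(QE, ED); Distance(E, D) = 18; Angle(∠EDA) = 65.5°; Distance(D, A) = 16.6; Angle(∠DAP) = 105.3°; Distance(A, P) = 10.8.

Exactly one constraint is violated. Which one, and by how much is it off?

Distance(A, P) = 10.8 — off by 8.40.

G = (0.00, 0.00) ✓; GH at 2.600° ✓; |GH| = 26.00 ✓; ∠GHQ = 123.9° ✓; |HQ| = 27.10 ✓; ∠HQE = 120.2° ✓; |QE| = 15.60 ✓; ∠(QE, ED) = 90.00° ✓; |ED| = 18.00 ✓; ∠EDA = 65.50° ✓; |DA| = 16.60 ✓; ∠DAP = 105.3° ✓; |AP| = 19.20 ✗.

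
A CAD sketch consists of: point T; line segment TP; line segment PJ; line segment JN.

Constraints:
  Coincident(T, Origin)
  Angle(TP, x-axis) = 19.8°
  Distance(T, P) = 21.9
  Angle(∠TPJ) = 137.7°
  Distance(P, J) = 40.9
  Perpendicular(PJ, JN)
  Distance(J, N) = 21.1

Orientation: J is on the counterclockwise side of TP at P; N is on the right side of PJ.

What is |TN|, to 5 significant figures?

67.414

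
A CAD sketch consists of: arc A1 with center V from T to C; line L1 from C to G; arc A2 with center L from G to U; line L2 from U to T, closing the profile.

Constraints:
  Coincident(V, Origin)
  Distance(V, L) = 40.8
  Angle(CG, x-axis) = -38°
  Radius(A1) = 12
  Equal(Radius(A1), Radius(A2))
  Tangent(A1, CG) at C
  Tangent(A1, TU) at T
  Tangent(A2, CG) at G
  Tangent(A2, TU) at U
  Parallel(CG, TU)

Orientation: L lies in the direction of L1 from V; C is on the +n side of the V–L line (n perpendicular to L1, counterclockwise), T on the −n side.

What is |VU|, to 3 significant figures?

42.5

The slot axis is L1's direction at -38.0°, so u = (cos -38.0°, sin -38.0°) = (0.788, -0.616) and n = (−sin -38.0°, cos -38.0°) = (0.616, 0.788). V is at the origin and L lies 40.8 along u from V, so L = 40.8·u = (32.2, -25.1). Tangency of A1 to both parallel lines with radius 12.0 puts C and T at V ± 12.0·n: C = (7.39, 9.46), T = (-7.39, -9.46). Equal radii place G and U the same way about L: G = L + 12.0·n = (39.5, -15.7), U = L − 12.0·n = (24.8, -34.6). Then |VU| = |U − V| = 42.5.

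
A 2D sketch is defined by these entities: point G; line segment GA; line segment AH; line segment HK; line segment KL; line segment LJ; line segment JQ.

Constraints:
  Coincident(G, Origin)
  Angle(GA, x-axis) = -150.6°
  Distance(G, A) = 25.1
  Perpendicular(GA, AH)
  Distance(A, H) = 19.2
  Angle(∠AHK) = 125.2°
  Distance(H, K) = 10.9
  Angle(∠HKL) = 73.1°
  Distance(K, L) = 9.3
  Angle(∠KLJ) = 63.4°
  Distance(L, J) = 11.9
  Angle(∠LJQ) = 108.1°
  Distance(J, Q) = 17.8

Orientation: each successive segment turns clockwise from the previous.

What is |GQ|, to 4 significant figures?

45.59

∠KLJ = 63.4° gives LJ at -158.9° from the x-axis; with |LJ| = 11.9, J = (-30.84, 3.709). ∠LJQ = 108.1° gives JQ at 129.2° from the x-axis; with |JQ| = 17.8, Q = (-42.09, 17.50). Then |GQ| = |Q − G| = 45.59.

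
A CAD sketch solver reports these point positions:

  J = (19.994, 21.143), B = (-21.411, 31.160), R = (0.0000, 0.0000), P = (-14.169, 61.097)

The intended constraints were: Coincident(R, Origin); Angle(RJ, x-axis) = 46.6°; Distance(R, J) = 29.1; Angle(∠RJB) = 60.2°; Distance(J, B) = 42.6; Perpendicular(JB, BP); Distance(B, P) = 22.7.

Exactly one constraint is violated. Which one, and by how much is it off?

Distance(B, P) = 22.7 — off by 8.10.

R = (0.00, 0.00) ✓; RJ at 46.60° ✓; |RJ| = 29.10 ✓; ∠RJB = 60.20° ✓; |JB| = 42.60 ✓; ∠(JB, BP) = 90.00° ✓; |BP| = 30.80 ✗.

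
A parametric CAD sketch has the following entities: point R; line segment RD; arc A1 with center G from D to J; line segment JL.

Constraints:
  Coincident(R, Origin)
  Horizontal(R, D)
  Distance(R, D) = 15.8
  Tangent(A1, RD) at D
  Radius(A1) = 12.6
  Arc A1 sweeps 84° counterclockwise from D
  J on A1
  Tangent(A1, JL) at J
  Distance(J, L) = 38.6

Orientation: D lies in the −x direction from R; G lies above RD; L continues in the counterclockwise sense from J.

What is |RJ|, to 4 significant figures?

11.75

A1 meets RD tangentially, so GD is at right angles to RD, so G = D + (0, 12.6) = (-15.80, 12.60). On A1, D sits at bearing -90° from G; an 84° counterclockwise sweep puts J at bearing -6°, so J = G + 12.6·(cos -6°, sin -6°) = (-3.269, 11.28). Then |RJ| = |J − R| = 11.75.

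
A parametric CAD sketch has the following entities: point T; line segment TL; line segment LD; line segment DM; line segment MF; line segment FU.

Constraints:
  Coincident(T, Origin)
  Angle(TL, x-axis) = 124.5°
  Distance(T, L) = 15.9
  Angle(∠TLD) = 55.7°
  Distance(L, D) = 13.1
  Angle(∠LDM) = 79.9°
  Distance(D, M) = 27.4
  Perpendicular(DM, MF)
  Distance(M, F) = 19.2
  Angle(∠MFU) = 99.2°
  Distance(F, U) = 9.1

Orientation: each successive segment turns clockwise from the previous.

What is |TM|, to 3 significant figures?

13.9

T is at the origin; TL runs at 124.5° with length 15.9, so L = (-9.01, 13.1). ∠TLD = 55.7° gives LD at 0.200° from the x-axis; with |LD| = 13.1, D = (4.09, 13.1). ∠LDM = 79.9° gives DM at -99.9° from the x-axis; with |DM| = 27.4, M = (-0.617, -13.8). Then |TM| = |M − T| = 13.9.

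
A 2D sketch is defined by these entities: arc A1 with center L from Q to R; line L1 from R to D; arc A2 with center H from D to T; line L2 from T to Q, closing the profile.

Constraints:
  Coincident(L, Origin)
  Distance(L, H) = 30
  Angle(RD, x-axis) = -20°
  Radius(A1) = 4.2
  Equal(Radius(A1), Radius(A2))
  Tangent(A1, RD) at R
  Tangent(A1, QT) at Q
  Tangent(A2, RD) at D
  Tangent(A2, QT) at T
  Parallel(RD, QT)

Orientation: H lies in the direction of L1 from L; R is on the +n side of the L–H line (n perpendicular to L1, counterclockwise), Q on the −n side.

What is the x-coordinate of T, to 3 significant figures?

26.8

The slot axis is L1's direction at -20.0°, so u = (cos -20.0°, sin -20.0°) = (0.940, -0.342) and n = (−sin -20.0°, cos -20.0°) = (0.342, 0.940). L is at the origin and H lies 30.0 along u from L, so H = 30.0·u = (28.2, -10.3). Tangency of A1 to both parallel lines with radius 4.2 puts R and Q at L ± 4.2·n: R = (1.44, 3.95), Q = (-1.44, -3.95). Equal radii place D and T the same way about H: D = H + 4.2·n = (29.6, -6.31), T = H − 4.2·n = (26.8, -14.2). So T.x = 26.8.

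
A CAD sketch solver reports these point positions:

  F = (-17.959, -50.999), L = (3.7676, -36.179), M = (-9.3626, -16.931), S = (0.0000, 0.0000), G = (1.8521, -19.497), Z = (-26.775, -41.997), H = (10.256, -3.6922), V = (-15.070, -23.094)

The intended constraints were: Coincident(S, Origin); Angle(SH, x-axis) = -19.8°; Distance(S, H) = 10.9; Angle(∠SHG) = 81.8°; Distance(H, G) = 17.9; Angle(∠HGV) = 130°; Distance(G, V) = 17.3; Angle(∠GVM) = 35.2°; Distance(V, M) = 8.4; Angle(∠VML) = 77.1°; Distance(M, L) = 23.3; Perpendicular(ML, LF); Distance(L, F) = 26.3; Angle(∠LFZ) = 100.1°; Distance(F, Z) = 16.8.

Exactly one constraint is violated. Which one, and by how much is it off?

Distance(F, Z) = 16.8 — off by 4.20.

S = (0.00, 0.00) ✓; SH at -19.80° ✓; |SH| = 10.90 ✓; ∠SHG = 81.80° ✓; |HG| = 17.90 ✓; ∠HGV = 130.0° ✓; |GV| = 17.30 ✓; ∠GVM = 35.20° ✓; |VM| = 8.400 ✓; ∠VML = 77.10° ✓; |ML| = 23.30 ✓; ∠(ML, LF) = 90.00° ✓; |LF| = 26.30 ✓; ∠LFZ = 100.1° ✓; |FZ| = 12.60 ✗.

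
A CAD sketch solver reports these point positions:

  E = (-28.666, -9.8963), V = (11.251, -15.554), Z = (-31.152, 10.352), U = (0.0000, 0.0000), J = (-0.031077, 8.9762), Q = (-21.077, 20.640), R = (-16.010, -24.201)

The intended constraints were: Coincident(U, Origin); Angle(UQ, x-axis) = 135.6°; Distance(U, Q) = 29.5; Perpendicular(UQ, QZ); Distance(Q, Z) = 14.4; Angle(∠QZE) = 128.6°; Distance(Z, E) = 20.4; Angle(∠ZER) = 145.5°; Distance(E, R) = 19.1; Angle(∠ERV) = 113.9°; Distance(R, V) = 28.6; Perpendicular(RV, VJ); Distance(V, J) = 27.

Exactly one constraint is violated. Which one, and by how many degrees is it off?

Perpendicular(RV, VJ) — off by 7.10°.

U = (0.00, 0.00) ✓; UQ at 135.6° ✓; |UQ| = 29.50 ✓; ∠(UQ, QZ) = 90.00° ✓; |QZ| = 14.40 ✓; ∠QZE = 128.6° ✓; |ZE| = 20.40 ✓; ∠ZER = 145.5° ✓; |ER| = 19.10 ✓; ∠ERV = 113.9° ✓; |RV| = 28.60 ✓; ∠(RV, VJ) = 97.10° ✗; |VJ| = 27.00 ✓.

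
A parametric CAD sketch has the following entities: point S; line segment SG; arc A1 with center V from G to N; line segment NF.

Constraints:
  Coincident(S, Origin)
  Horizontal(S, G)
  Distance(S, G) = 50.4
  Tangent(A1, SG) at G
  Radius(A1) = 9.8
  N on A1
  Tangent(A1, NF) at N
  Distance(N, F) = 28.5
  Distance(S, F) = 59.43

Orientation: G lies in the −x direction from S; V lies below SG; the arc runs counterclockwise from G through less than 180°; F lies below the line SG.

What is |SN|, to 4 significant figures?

60.68

Checks: |VN| = 9.800 ✓; ∠(VN, NF) = 90.00° ✓; |NF| = 28.50 ✓; |SF| = 59.43 ✓.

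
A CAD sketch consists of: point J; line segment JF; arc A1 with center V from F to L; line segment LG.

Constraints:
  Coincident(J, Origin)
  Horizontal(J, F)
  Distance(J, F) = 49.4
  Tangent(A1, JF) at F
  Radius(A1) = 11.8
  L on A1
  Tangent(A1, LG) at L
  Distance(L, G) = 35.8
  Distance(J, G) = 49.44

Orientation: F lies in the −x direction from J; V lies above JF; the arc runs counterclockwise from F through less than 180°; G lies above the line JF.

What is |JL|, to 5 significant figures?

39.067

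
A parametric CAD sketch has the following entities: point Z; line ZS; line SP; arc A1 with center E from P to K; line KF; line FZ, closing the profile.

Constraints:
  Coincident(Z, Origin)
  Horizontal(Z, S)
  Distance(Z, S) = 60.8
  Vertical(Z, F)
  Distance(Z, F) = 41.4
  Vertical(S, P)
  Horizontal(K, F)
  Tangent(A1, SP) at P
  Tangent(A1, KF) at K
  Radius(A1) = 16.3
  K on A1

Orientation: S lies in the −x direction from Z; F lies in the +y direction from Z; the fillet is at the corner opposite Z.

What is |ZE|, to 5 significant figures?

51.091

Z and F share the same x with |ZF| = 41.4 and F on the +y side, so F = (0.0000, 41.400). The virtual corner opposite Z is at (-60.800, 41.400). The tangent condition forces EP to be normal to SP and tangency of A1 to KF means the radius EK is perpendicular to KF, with radius 16.3, so the center E sits 16.3 in from both sides at E = (-44.500, 25.100). Then |ZE| = |E − Z| = 51.091.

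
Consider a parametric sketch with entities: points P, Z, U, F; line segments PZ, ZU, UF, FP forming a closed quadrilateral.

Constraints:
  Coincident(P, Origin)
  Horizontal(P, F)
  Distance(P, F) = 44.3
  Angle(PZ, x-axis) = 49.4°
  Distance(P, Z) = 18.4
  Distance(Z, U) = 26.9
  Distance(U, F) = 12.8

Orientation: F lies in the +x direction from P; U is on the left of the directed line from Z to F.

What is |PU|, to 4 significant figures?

40.45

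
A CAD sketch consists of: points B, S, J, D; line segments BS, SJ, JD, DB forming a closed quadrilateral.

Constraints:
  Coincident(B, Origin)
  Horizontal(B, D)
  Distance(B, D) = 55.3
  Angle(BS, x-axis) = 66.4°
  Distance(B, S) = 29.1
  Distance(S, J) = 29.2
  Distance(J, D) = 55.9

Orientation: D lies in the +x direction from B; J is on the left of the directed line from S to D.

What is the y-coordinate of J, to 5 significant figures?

49.664

Checks: |SJ| = 29.20 ✓; |JD| = 55.90 ✓.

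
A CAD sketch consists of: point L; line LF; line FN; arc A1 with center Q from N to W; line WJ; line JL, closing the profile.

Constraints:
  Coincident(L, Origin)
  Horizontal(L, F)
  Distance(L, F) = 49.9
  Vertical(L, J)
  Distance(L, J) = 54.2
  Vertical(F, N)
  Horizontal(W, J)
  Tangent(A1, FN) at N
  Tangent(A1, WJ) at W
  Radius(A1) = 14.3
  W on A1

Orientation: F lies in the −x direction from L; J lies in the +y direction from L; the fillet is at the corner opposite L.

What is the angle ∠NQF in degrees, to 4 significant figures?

70.28°

L is at the origin; L and F share the same y with |LF| = 49.9 and F on the −x side, so F = (-49.90, 0.000). LJ is vertical with |LJ| = 54.2 and J on the +y side, so J = (0.000, 54.20). The virtual corner opposite L is at (-49.90, 54.20). Since A1 is tangent to FN there, QN ⟂ FN and A1 meets WJ tangentially, so QW is at right angles to WJ, with radius 14.3, so the center Q sits 14.3 in from both sides at Q = (-35.60, 39.90). That places the tangent points at N = (-49.90, 39.90) on FN and W = (-35.60, 54.20) on WJ. Then cos ∠NQF = QN·QF / (|QN||QF|), giving 70.28°.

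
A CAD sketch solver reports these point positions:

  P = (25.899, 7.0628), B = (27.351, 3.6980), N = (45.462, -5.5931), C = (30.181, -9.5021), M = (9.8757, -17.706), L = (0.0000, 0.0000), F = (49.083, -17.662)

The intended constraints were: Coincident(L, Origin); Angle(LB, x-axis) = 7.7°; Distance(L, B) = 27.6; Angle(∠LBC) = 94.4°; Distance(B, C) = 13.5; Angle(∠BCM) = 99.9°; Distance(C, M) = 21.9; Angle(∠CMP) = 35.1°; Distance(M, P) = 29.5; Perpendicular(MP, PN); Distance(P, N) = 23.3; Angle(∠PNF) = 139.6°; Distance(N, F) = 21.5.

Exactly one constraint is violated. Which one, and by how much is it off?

Distance(N, F) = 21.5 — off by 8.90.

L = (0.00, 0.00) ✓; LB at 7.700° ✓; |LB| = 27.60 ✓; ∠LBC = 94.40° ✓; |BC| = 13.50 ✓; ∠BCM = 99.90° ✓; |CM| = 21.90 ✓; ∠CMP = 35.10° ✓; |MP| = 29.50 ✓; ∠(MP, PN) = 90.00° ✓; |PN| = 23.30 ✓; ∠PNF = 139.6° ✓; |NF| = 12.60 ✗.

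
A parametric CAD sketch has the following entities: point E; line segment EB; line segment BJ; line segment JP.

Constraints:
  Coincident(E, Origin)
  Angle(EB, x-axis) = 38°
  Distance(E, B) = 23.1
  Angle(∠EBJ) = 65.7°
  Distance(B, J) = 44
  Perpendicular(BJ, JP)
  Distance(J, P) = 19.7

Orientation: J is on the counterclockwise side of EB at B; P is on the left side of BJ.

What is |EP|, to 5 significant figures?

34.521

E is at the origin; EB runs at 38.0° with length 23.1, so B = 23.1·(cos 38.0°, sin 38.0°) = (18.203, 14.222). ∠EBJ = 65.7°, so BJ runs at 38.0° + (180° − 65.7°) = 152.30° from the x-axis; with |BJ| = 44.0, J = B + 44.0·(cos 152.30°, sin 152.30°) = (-20.754, 34.675). BJ ⟂ JP; with |JP| = 19.7 on the left of BJ, P = J + 19.7·(-0.46484, -0.88539) = (-29.912, 17.233). Then |EP| = |P − E| = 34.521.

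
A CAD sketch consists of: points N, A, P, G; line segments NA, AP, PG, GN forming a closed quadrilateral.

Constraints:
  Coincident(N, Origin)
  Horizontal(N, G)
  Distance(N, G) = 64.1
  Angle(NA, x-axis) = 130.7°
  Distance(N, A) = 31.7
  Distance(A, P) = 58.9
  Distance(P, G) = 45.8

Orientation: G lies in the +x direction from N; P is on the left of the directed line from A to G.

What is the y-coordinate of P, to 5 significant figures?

36.796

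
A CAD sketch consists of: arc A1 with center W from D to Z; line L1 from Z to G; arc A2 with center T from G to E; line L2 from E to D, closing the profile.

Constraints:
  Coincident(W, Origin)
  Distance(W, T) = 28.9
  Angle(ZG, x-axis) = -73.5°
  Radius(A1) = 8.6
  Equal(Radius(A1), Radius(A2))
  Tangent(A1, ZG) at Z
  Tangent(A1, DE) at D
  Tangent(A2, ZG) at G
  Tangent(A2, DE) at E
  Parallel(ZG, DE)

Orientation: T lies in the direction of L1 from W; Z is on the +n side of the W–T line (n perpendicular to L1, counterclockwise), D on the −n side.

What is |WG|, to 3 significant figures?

30.2

The slot axis is L1's direction at -73.5°, so u = (cos -73.5°, sin -73.5°) = (0.284, -0.959) and n = (−sin -73.5°, cos -73.5°) = (0.959, 0.284). W is at the origin and T lies 28.9 along u from W, so T = 28.9·u = (8.21, -27.7). Tangency of A1 to both parallel lines with radius 8.6 puts Z and D at W ± 8.6·n: Z = (8.25, 2.44), D = (-8.25, -2.44). Equal radii place G and E the same way about T: G = T + 8.6·n = (16.5, -25.3), E = T − 8.6·n = (-0.0378, -30.2). Then |WG| = |G − W| = 30.2.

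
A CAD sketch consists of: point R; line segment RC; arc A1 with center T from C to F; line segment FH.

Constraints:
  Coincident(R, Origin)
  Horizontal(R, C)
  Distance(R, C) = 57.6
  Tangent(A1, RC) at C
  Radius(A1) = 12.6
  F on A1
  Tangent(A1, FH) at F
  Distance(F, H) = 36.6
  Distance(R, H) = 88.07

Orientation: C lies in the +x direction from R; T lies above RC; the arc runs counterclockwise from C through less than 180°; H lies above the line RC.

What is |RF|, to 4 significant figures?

71.02

Checks: R.y = 0.00, C.y = 0.00 ✓; |TF| = 12.60 ✓; ∠(TF, FH) = 90.00° ✓; |FH| = 36.60 ✓; |RH| = 88.07 ✓.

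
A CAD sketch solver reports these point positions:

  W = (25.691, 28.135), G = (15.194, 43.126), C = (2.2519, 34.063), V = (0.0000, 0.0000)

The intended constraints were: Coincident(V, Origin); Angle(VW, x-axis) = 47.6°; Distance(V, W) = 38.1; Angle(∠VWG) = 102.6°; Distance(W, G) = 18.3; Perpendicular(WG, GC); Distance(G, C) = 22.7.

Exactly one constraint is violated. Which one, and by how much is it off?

Distance(G, C) = 22.7 — off by 6.90.

V = (0.00, 0.00) ✓; VW at 47.60° ✓; |VW| = 38.10 ✓; ∠VWG = 102.6° ✓; |WG| = 18.30 ✓; ∠(WG, GC) = 90.00° ✓; |GC| = 15.80 ✗.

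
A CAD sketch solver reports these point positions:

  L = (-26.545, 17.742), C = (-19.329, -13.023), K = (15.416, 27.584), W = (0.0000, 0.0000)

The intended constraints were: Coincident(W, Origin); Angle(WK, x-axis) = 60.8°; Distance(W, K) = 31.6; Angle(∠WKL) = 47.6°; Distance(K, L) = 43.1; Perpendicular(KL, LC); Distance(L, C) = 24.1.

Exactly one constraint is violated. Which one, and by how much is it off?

Distance(L, C) = 24.1 — off by 7.50.

W = (0.00, 0.00) ✓; WK at 60.80° ✓; |WK| = 31.60 ✓; ∠WKL = 47.60° ✓; |KL| = 43.10 ✓; ∠(KL, LC) = 90.00° ✓; |LC| = 31.60 ✗.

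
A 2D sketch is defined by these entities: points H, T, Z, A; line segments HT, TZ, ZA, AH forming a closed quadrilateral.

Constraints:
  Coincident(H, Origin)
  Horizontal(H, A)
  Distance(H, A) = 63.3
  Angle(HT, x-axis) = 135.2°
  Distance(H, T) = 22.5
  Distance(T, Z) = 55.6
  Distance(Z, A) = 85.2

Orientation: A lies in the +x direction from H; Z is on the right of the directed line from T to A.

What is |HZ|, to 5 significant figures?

41.429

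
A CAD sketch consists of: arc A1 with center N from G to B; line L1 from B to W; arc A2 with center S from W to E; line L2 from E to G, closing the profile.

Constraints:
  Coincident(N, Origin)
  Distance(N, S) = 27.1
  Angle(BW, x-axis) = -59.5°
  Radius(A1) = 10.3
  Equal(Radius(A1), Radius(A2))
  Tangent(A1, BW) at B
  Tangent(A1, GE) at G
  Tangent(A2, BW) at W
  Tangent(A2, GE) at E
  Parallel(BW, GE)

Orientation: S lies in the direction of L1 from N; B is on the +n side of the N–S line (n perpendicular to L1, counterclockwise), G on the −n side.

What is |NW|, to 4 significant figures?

28.99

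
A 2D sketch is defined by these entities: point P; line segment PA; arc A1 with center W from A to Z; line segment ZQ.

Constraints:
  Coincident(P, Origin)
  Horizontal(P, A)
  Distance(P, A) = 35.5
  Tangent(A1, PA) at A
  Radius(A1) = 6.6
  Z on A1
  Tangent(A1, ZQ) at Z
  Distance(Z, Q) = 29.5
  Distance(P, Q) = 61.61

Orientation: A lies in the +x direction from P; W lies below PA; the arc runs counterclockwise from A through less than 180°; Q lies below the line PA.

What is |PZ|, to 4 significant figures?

33.18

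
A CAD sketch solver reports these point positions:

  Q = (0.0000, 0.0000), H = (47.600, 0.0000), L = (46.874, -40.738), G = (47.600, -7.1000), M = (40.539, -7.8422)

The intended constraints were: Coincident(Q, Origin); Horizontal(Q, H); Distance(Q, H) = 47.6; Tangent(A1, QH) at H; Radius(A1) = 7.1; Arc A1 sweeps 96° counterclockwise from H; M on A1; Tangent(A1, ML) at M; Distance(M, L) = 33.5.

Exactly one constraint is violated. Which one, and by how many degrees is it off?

Tangent(A1, ML) at M — off by 4.90°.

Q = (0.00, 0.00) ✓; Q.y = 0.00, H.y = 0.00 ✓; |QH| = 47.60 ✓; ∠(GH, HQ) = 90.00° ✓; |GH| = 7.100 ✓; bearing(G→M) − bearing(G→H) = 96.00° ✓; |GM| = 7.100 ✓; ∠(GM, ML) = 85.10° ✗; |ML| = 33.50 ✓.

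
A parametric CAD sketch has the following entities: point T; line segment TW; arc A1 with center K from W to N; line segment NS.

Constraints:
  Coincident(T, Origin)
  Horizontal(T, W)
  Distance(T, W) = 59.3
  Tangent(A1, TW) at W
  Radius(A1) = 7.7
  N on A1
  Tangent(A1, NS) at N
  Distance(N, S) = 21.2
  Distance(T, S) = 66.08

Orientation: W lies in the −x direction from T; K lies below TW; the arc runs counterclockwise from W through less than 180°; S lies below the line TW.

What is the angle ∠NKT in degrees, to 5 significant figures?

166.04°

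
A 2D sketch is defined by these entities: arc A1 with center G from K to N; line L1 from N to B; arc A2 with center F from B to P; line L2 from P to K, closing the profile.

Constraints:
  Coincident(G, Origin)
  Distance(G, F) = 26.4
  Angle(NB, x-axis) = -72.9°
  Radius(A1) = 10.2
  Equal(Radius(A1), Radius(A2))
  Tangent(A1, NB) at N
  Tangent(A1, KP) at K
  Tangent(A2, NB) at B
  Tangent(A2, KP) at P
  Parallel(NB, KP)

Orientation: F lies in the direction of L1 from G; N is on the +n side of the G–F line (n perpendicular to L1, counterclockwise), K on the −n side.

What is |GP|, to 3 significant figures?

28.3

The slot axis is L1's direction at -72.9°, so u = (cos -72.9°, sin -72.9°) = (0.294, -0.956) and n = (−sin -72.9°, cos -72.9°) = (0.956, 0.294). G is at the origin and F lies 26.4 along u from G, so F = 26.4·u = (7.76, -25.2). Tangency of A1 to both parallel lines with radius 10.2 puts N and K at G ± 10.2·n: N = (9.75, 3.00), K = (-9.75, -3.00). Equal radii place B and P the same way about F: B = F + 10.2·n = (17.5, -22.2), P = F − 10.2·n = (-1.99, -28.2). Then |GP| = |P − G| = 28.3.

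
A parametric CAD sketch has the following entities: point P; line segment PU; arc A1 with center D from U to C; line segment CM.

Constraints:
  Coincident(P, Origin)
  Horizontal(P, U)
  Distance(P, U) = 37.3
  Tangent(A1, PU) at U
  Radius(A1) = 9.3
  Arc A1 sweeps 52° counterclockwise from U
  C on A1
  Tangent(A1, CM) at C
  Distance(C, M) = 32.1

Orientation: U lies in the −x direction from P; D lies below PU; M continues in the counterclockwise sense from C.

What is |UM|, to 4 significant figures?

39.59

P is at the origin; PU is horizontal with |PU| = 37.3 and U on the −x side, so U = (-37.30, 0.000). Since A1 is tangent to PU there, DU ⟂ PU, so D = U + (0, -9.3) = (-37.30, -9.300). On A1, U sits at bearing 90° from D; a 52° counterclockwise sweep puts C at bearing 142°, so C = D + 9.3·(cos 142°, sin 142°) = (-44.63, -3.574). A1 meets CM tangentially, so DC is at right angles to CM, so CM runs along (−sin 142°, cos 142°); with |CM| = 32.1, M = (-64.39, -28.87). Then |UM| = |M − U| = 39.59.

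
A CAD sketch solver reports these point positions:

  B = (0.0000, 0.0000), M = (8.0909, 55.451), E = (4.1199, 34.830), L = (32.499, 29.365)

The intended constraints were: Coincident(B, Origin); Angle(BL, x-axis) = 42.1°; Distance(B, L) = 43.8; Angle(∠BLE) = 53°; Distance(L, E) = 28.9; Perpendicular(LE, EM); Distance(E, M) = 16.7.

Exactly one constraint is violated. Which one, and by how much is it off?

Distance(E, M) = 16.7 — off by 4.30.

B = (0.00, 0.00) ✓; BL at 42.10° ✓; |BL| = 43.80 ✓; ∠BLE = 53.00° ✓; |LE| = 28.90 ✓; ∠(LE, EM) = 90.00° ✓; |EM| = 21.00 ✗.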